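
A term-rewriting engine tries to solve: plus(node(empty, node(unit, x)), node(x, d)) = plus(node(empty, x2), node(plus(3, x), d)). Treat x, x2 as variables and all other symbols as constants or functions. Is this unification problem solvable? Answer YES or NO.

NO

Decompose plus/2: node(empty, node(unit, x)) = node(empty, x2),  node(x, d) = node(plus(3, x), d).
Decompose node/2: empty = empty,  node(unit, x) = x2.
Delete trivial equation empty = empty.
Bind x2 := node(unit, x); no other remaining equation mentions x2.
Decompose node/2: x = plus(3, x),  d = d.
Occurs check fails: x occurs in plus(3, x); the equation x = plus(3, x) has no finite solution.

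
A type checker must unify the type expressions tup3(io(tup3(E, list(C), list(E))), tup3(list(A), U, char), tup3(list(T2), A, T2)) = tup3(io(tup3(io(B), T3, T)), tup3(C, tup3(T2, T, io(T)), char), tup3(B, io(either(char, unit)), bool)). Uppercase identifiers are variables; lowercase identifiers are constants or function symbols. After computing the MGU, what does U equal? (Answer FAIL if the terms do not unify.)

tup3(bool, list(io(list(bool))), io(list(io(list(bool)))))

Decompose tup3/3: io(tup3(E, list(C), list(E))) = io(tup3(io(B), T3, T)),  tup3(list(A), U, char) = tup3(C, tup3(T2, T, io(T)), char),  tup3(list(T2), A, T2) = tup3(B, io(either(char, unit)), bool).
Decompose io/1: tup3(E, list(C), list(E)) = tup3(io(B), T3, T).
Decompose tup3/3: E = io(B),  list(C) = T3,  list(E) = T.
Bind E := io(B); substituting into the one remaining equation that mentions E gives: list(io(B)) = T.
Bind T3 := list(C); no other remaining equation mentions T3.
Bind T := list(io(B)); substituting into the one remaining equation that mentions T gives: tup3(list(A), U, char) = tup3(C, tup3(T2, list(io(B)), io(list(io(B)))), char).
Decompose tup3/3: list(A) = C,  U = tup3(T2, list(io(B)), io(list(io(B)))),  char = char.
Bind C := list(A); no other remaining equation mentions C. Substituting into the earlier binding gives T3 := list(list(A)).
Bind U := tup3(T2, list(io(B)), io(list(io(B)))); no other remaining equation mentions U.
Delete trivial equation char = char.
Decompose tup3/3: list(T2) = B,  A = io(either(char, unit)),  T2 = bool.
Bind B := list(T2); no other remaining equation mentions B. Substituting into the earlier bindings gives E := io(list(T2)), T := list(io(list(T2))), U := tup3(T2, list(io(list(T2))), io(list(io(list(T2))))).
Bind A := io(either(char, unit)); no other remaining equation mentions A. Substituting into the earlier bindings gives T3 := list(list(io(either(char, unit)))), C := list(io(either(char, unit))).
Bind T2 := bool. Substituting into the earlier bindings gives E := io(list(bool)), T := list(io(list(bool))), U := tup3(bool, list(io(list(bool))), io(list(io(list(bool))))), B := list(bool).
MGU = { E ↦ io(list(bool)), T3 ↦ list(list(io(either(char, unit)))), T ↦ list(io(list(bool))), C ↦ list(io(either(char, unit))), U ↦ tup3(bool, list(io(list(bool))), io(list(io(list(bool))))), B ↦ list(bool), A ↦ io(either(char, unit)), T2 ↦ bool }, so U ↦ tup3(bool, list(io(list(bool))), io(list(io(list(bool))))).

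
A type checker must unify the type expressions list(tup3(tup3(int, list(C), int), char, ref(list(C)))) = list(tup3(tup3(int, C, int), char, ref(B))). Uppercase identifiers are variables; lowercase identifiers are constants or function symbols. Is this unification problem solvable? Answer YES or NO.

NO

Decompose list/1: tup3(tup3(int, list(C), int), char, ref(list(C))) = tup3(tup3(int, C, int), char, ref(B)).
Decompose tup3/3: tup3(int, list(C), int) = tup3(int, C, int),  char = char,  ref(list(C)) = ref(B).
Decompose tup3/3: int = int,  list(C) = C,  int = int.
Delete trivial equation int = int.
Occurs check fails: C occurs in list(C); the equation C = list(C) has no finite solution.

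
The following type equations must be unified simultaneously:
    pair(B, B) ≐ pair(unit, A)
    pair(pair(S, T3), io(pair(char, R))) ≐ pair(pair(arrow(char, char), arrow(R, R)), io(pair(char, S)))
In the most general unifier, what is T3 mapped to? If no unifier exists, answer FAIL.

Decompose pair/2: B ≐ unit,  B ≐ A.
Bind B := unit; substituting into the one remaining equation that mentions B gives: unit ≐ A.
Bind A := unit; no other remaining equation mentions A.
Decompose pair/2: pair(S, T3) ≐ pair(arrow(char, char), arrow(R, R)),  io(pair(char, R)) ≐ io(pair(char, S)).
Decompose pair/2: S ≐ arrow(char, char),  T3 ≐ arrow(R, R).
Bind S := arrow(char, char); substituting into the one remaining equation that mentions S gives: io(pair(char, R)) ≐ io(pair(char, arrow(char, char))).
Bind T3 := arrow(R, R); no other remaining equation mentions T3.
Decompose io/1: pair(char, R) ≐ pair(char, arrow(char, char)).
Decompose pair/2: char ≐ char,  R ≐ arrow(char, char).
Delete trivial equation char ≐ char.
Bind R := arrow(char, char). Substituting into the earlier binding gives T3 := arrow(arrow(char, char), arrow(char, char)).
MGU = { B := unit, A := unit, S := arrow(char, char), T3 := arrow(arrow(char, char), arrow(char, char)), R := arrow(char, char) }, so T3 := arrow(arrow(char, char), arrow(char, char)).

arrow(arrow(char, char), arrow(char, char))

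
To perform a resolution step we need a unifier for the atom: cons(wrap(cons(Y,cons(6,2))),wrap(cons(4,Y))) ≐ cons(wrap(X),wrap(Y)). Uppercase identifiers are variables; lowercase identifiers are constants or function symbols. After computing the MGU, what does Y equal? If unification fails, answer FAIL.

FAIL

Decompose cons/2: wrap(cons(Y,cons(6,2))) ≐ wrap(X),  wrap(cons(4,Y)) ≐ wrap(Y).
Decompose wrap/1: cons(Y,cons(6,2)) ≐ X.
Bind X := cons(Y,cons(6,2)); no other remaining equation mentions X.
Decompose wrap/1: cons(4,Y) ≐ Y.
Occurs check fails: Y occurs in cons(4,Y); the equation Y ≐ cons(4,Y) has no finite solution.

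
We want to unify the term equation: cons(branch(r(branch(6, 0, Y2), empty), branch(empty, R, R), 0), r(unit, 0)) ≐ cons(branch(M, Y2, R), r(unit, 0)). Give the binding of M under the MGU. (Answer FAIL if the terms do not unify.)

Decompose cons/2: branch(r(branch(6, 0, Y2), empty), branch(empty, R, R), 0) ≐ branch(M, Y2, R),  r(unit, 0) ≐ r(unit, 0).
Decompose branch/3: r(branch(6, 0, Y2), empty) ≐ M,  branch(empty, R, R) ≐ Y2,  0 ≐ R.
Bind M := r(branch(6, 0, Y2), empty); no other remaining equation mentions M.
Bind Y2 := branch(empty, R, R); no other remaining equation mentions Y2. Substituting into the earlier binding gives M := r(branch(6, 0, branch(empty, R, R)), empty).
Bind R := 0; no other remaining equation mentions R. Substituting into the earlier bindings gives M := r(branch(6, 0, branch(empty, 0, 0)), empty), Y2 := branch(empty, 0, 0).
Delete trivial equation r(unit, 0) ≐ r(unit, 0).
MGU = { M := r(branch(6, 0, branch(empty, 0, 0)), empty), Y2 := branch(empty, 0, 0), R := 0 }, so M := r(branch(6, 0, branch(empty, 0, 0)), empty).

r(branch(6, 0, branch(empty, 0, 0)), empty)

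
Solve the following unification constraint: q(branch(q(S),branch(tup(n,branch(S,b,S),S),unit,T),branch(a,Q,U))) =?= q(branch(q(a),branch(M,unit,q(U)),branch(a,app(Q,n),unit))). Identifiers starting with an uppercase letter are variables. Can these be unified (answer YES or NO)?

NO

Decompose q/1: branch(q(S),branch(tup(n,branch(S,b,S),S),unit,T),branch(a,Q,U)) =?= branch(q(a),branch(M,unit,q(U)),branch(a,app(Q,n),unit)).
Decompose branch/3: q(S) =?= q(a),  branch(tup(n,branch(S,b,S),S),unit,T) =?= branch(M,unit,q(U)),  branch(a,Q,U) =?= branch(a,app(Q,n),unit).
Decompose q/1: S =?= a.
Bind S := a; substituting into the one remaining equation that mentions S gives: branch(tup(n,branch(a,b,a),a),unit,T) =?= branch(M,unit,q(U)).
Decompose branch/3: tup(n,branch(a,b,a),a) =?= M,  unit =?= unit,  T =?= q(U).
Bind M := tup(n,branch(a,b,a),a); no other remaining equation mentions M.
Delete trivial equation unit =?= unit.
Bind T := q(U); no other remaining equation mentions T.
Decompose branch/3: a =?= a,  Q =?= app(Q,n),  U =?= unit.
Delete trivial equation a =?= a.
Occurs check fails: Q occurs in app(Q,n); the equation Q =?= app(Q,n) has no finite solution.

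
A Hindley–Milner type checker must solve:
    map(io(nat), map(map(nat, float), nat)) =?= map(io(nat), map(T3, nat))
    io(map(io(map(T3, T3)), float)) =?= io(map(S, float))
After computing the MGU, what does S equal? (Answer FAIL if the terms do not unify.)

io(map(map(nat, float), map(nat, float)))

Decompose map/2: io(nat) =?= io(nat),  map(map(nat, float), nat) =?= map(T3, nat).
Delete trivial equation io(nat) =?= io(nat).
Decompose map/2: map(nat, float) =?= T3,  nat =?= nat.
Bind T3 := map(nat, float); substituting into the one remaining equation that mentions T3 gives: io(map(io(map(map(nat, float), map(nat, float))), float)) =?= io(map(S, float)).
Delete trivial equation nat =?= nat.
Decompose io/1: map(io(map(map(nat, float), map(nat, float))), float) =?= map(S, float).
Decompose map/2: io(map(map(nat, float), map(nat, float))) =?= S,  float =?= float.
Bind S := io(map(map(nat, float), map(nat, float))); no other remaining equation mentions S.
Delete trivial equation float =?= float.
MGU = { T3 := map(nat, float), S := io(map(map(nat, float), map(nat, float))) }, so S := io(map(map(nat, float), map(nat, float))).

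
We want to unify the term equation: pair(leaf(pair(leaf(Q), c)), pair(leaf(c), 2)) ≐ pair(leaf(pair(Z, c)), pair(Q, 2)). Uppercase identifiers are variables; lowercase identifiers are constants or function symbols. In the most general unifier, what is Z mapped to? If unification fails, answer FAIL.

leaf(leaf(c))

Decompose pair/2: leaf(pair(leaf(Q), c)) ≐ leaf(pair(Z, c)),  pair(leaf(c), 2) ≐ pair(Q, 2).
Decompose leaf/1: pair(leaf(Q), c) ≐ pair(Z, c).
Decompose pair/2: leaf(Q) ≐ Z,  c ≐ c.
Bind Z := leaf(Q); no other remaining equation mentions Z.
Delete trivial equation c ≐ c.
Decompose pair/2: leaf(c) ≐ Q,  2 ≐ 2.
Bind Q := leaf(c); no other remaining equation mentions Q. Substituting into the earlier binding gives Z := leaf(leaf(c)).
Delete trivial equation 2 ≐ 2.
MGU = { Z := leaf(leaf(c)), Q := leaf(c) }, so Z := leaf(leaf(c)).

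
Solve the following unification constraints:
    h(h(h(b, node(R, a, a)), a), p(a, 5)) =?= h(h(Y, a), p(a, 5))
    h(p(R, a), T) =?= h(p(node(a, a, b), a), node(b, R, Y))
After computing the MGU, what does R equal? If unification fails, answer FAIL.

node(a, a, b)

Decompose h/2: h(h(b, node(R, a, a)), a) =?= h(Y, a),  p(a, 5) =?= p(a, 5).
Decompose h/2: h(b, node(R, a, a)) =?= Y,  a =?= a.
Bind Y := h(b, node(R, a, a)); substituting into the one remaining equation that mentions Y gives: h(p(R, a), T) =?= h(p(node(a, a, b), a), node(b, R, h(b, node(R, a, a)))).
Delete trivial equation a =?= a.
Delete trivial equation p(a, 5) =?= p(a, 5).
Decompose h/2: p(R, a) =?= p(node(a, a, b), a),  T =?= node(b, R, h(b, node(R, a, a))).
Decompose p/2: R =?= node(a, a, b),  a =?= a.
Bind R := node(a, a, b); substituting into the one remaining equation that mentions R gives: T =?= node(b, node(a, a, b), h(b, node(node(a, a, b), a, a))). Substituting into the earlier binding gives Y := h(b, node(node(a, a, b), a, a)).
Delete trivial equation a =?= a.
Bind T := node(b, node(a, a, b), h(b, node(node(a, a, b), a, a))).
MGU = { Y -> h(b, node(node(a, a, b), a, a)), R -> node(a, a, b), T -> node(b, node(a, a, b), h(b, node(node(a, a, b), a, a))) }, so R -> node(a, a, b).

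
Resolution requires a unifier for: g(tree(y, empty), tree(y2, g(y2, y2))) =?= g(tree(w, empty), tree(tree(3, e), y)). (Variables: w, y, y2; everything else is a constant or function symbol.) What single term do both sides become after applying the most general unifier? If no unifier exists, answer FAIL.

Decompose g/2: tree(y, empty) =?= tree(w, empty),  tree(y2, g(y2, y2)) =?= tree(tree(3, e), y).
Decompose tree/2: y =?= w,  empty =?= empty.
Bind y := w; substituting into the one remaining equation that mentions y gives: tree(y2, g(y2, y2)) =?= tree(tree(3, e), w).
Delete trivial equation empty =?= empty.
Decompose tree/2: y2 =?= tree(3, e),  g(y2, y2) =?= w.
Bind y2 := tree(3, e); substituting into the remaining equation gives: g(tree(3, e), tree(3, e)) =?= w.
Bind w := g(tree(3, e), tree(3, e)). Substituting into the earlier binding gives y := g(tree(3, e), tree(3, e)).
Applying the MGU to either side gives g(tree(g(tree(3, e), tree(3, e)), empty), tree(tree(3, e), g(tree(3, e), tree(3, e)))).

g(tree(g(tree(3, e), tree(3, e)), empty), tree(tree(3, e), g(tree(3, e), tree(3, e))))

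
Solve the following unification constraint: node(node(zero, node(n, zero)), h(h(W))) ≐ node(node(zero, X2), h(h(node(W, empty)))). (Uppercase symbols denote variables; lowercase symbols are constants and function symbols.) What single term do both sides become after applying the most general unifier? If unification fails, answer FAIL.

Decompose node/2: node(zero, node(n, zero)) ≐ node(zero, X2),  h(h(W)) ≐ h(h(node(W, empty))).
Decompose node/2: zero ≐ zero,  node(n, zero) ≐ X2.
Delete trivial equation zero ≐ zero.
Bind X2 := node(n, zero); no other remaining equation mentions X2.
Decompose h/1: h(W) ≐ h(node(W, empty)).
Decompose h/1: W ≐ node(W, empty).
Occurs check fails: W occurs in node(W, empty); the equation W ≐ node(W, empty) has no finite solution.

FAIL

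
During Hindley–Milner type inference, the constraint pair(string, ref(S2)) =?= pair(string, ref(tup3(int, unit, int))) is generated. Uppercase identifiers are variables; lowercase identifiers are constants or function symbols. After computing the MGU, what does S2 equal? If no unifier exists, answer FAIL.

Decompose pair/2: string =?= string,  ref(S2) =?= ref(tup3(int, unit, int)).
Delete trivial equation string =?= string.
Decompose ref/1: S2 =?= tup3(int, unit, int).
Bind S2 := tup3(int, unit, int).
MGU = { S2 -> tup3(int, unit, int) }, so S2 -> tup3(int, unit, int).

tup3(int, unit, int)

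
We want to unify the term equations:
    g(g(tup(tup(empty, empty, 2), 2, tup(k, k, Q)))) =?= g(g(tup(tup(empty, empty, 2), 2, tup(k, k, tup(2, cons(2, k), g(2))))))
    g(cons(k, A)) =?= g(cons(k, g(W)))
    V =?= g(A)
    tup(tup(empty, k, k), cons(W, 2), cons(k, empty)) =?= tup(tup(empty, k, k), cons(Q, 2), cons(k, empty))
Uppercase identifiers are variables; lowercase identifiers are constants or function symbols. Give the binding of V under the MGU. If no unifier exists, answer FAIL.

Decompose g/1: g(tup(tup(empty, empty, 2), 2, tup(k, k, Q))) =?= g(tup(tup(empty, empty, 2), 2, tup(k, k, tup(2, cons(2, k), g(2))))).
Decompose g/1: tup(tup(empty, empty, 2), 2, tup(k, k, Q)) =?= tup(tup(empty, empty, 2), 2, tup(k, k, tup(2, cons(2, k), g(2)))).
Decompose tup/3: tup(empty, empty, 2) =?= tup(empty, empty, 2),  2 =?= 2,  tup(k, k, Q) =?= tup(k, k, tup(2, cons(2, k), g(2))).
Delete trivial equation tup(empty, empty, 2) =?= tup(empty, empty, 2).
Delete trivial equation 2 =?= 2.
Decompose tup/3: k =?= k,  k =?= k,  Q =?= tup(2, cons(2, k), g(2)).
Delete trivial equation k =?= k.
Delete trivial equation k =?= k.
Bind Q := tup(2, cons(2, k), g(2)); substituting into the one remaining equation that mentions Q gives: tup(tup(empty, k, k), cons(W, 2), cons(k, empty)) =?= tup(tup(empty, k, k), cons(tup(2, cons(2, k), g(2)), 2), cons(k, empty)).
Decompose g/1: cons(k, A) =?= cons(k, g(W)).
Decompose cons/2: k =?= k,  A =?= g(W).
Delete trivial equation k =?= k.
Bind A := g(W); substituting into the one remaining equation that mentions A gives: V =?= g(g(W)).
Bind V := g(g(W)); no other remaining equation mentions V.
Decompose tup/3: tup(empty, k, k) =?= tup(empty, k, k),  cons(W, 2) =?= cons(tup(2, cons(2, k), g(2)), 2),  cons(k, empty) =?= cons(k, empty).
Delete trivial equation tup(empty, k, k) =?= tup(empty, k, k).
Decompose cons/2: W =?= tup(2, cons(2, k), g(2)),  2 =?= 2.
Bind W := tup(2, cons(2, k), g(2)); no other remaining equation mentions W. Substituting into the earlier bindings gives A := g(tup(2, cons(2, k), g(2))), V := g(g(tup(2, cons(2, k), g(2)))).
Delete trivial equation 2 =?= 2.
Delete trivial equation cons(k, empty) =?= cons(k, empty).
MGU = { Q ↦ tup(2, cons(2, k), g(2)), A ↦ g(tup(2, cons(2, k), g(2))), V ↦ g(g(tup(2, cons(2, k), g(2)))), W ↦ tup(2, cons(2, k), g(2)) }, so V ↦ g(g(tup(2, cons(2, k), g(2)))).

g(g(tup(2, cons(2, k), g(2))))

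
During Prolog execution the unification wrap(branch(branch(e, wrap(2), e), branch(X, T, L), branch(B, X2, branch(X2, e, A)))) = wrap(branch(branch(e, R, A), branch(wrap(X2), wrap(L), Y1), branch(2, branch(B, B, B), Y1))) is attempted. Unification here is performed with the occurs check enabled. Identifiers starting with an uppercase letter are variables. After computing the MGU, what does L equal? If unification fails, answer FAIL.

Decompose wrap/1: branch(branch(e, wrap(2), e), branch(X, T, L), branch(B, X2, branch(X2, e, A))) = branch(branch(e, R, A), branch(wrap(X2), wrap(L), Y1), branch(2, branch(B, B, B), Y1)).
Decompose branch/3: branch(e, wrap(2), e) = branch(e, R, A),  branch(X, T, L) = branch(wrap(X2), wrap(L), Y1),  branch(B, X2, branch(X2, e, A)) = branch(2, branch(B, B, B), Y1).
Decompose branch/3: e = e,  wrap(2) = R,  e = A.
Delete trivial equation e = e.
Bind R := wrap(2); no other remaining equation mentions R.
Bind A := e; substituting into the one remaining equation that mentions A gives: branch(B, X2, branch(X2, e, e)) = branch(2, branch(B, B, B), Y1).
Decompose branch/3: X = wrap(X2),  T = wrap(L),  L = Y1.
Bind X := wrap(X2); no other remaining equation mentions X.
Bind T := wrap(L); no other remaining equation mentions T.
Bind L := Y1; no other remaining equation mentions L. Substituting into the earlier binding gives T := wrap(Y1).
Decompose branch/3: B = 2,  X2 = branch(B, B, B),  branch(X2, e, e) = Y1.
Bind B := 2; substituting into the one remaining equation that mentions B gives: X2 = branch(2, 2, 2).
Bind X2 := branch(2, 2, 2); substituting into the remaining equation gives: branch(branch(2, 2, 2), e, e) = Y1. Substituting into the earlier binding gives X := wrap(branch(2, 2, 2)).
Bind Y1 := branch(branch(2, 2, 2), e, e). Substituting into the earlier bindings gives T := wrap(branch(branch(2, 2, 2), e, e)), L := branch(branch(2, 2, 2), e, e).
MGU = { R = wrap(2), A = e, X = wrap(branch(2, 2, 2)), T = wrap(branch(branch(2, 2, 2), e, e)), L = branch(branch(2, 2, 2), e, e), B = 2, X2 = branch(2, 2, 2), Y1 = branch(branch(2, 2, 2), e, e) }, so L = branch(branch(2, 2, 2), e, e).

branch(branch(2, 2, 2), e, e)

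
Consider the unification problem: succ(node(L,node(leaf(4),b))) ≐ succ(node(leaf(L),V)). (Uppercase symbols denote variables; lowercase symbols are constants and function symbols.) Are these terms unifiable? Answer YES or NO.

NO

Decompose succ/1: node(L,node(leaf(4),b)) ≐ node(leaf(L),V).
Decompose node/2: L ≐ leaf(L),  node(leaf(4),b) ≐ V.
Occurs check fails: L occurs in leaf(L); the equation L ≐ leaf(L) has no finite solution.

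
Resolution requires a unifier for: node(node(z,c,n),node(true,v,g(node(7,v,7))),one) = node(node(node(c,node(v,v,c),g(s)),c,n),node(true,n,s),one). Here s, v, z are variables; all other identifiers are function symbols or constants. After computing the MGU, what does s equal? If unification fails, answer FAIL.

Decompose node/3: node(z,c,n) = node(node(c,node(v,v,c),g(s)),c,n),  node(true,v,g(node(7,v,7))) = node(true,n,s),  one = one.
Decompose node/3: z = node(c,node(v,v,c),g(s)),  c = c,  n = n.
Bind z := node(c,node(v,v,c),g(s)); no other remaining equation mentions z.
Delete trivial equation c = c.
Delete trivial equation n = n.
Decompose node/3: true = true,  v = n,  g(node(7,v,7)) = s.
Delete trivial equation true = true.
Bind v := n; substituting into the one remaining equation that mentions v gives: g(node(7,n,7)) = s. Substituting into the earlier binding gives z := node(c,node(n,n,c),g(s)).
Bind s := g(node(7,n,7)); no other remaining equation mentions s. Substituting into the earlier binding gives z := node(c,node(n,n,c),g(g(node(7,n,7)))).
Delete trivial equation one = one.
MGU = { z ↦ node(c,node(n,n,c),g(g(node(7,n,7)))), v ↦ n, s ↦ g(node(7,n,7)) }, so s ↦ g(node(7,n,7)).

g(node(7,n,7))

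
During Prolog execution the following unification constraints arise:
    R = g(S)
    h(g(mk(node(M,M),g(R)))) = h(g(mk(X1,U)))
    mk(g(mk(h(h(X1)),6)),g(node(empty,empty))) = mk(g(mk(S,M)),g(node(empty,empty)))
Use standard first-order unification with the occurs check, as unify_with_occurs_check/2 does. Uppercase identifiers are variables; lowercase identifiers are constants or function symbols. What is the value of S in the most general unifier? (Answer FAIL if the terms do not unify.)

Bind R := g(S); substituting into the one remaining equation that mentions R gives: h(g(mk(node(M,M),g(g(S))))) = h(g(mk(X1,U))).
Decompose h/1: g(mk(node(M,M),g(g(S)))) = g(mk(X1,U)).
Decompose g/1: mk(node(M,M),g(g(S))) = mk(X1,U).
Decompose mk/2: node(M,M) = X1,  g(g(S)) = U.
Bind X1 := node(M,M); substituting into the one remaining equation that mentions X1 gives: mk(g(mk(h(h(node(M,M))),6)),g(node(empty,empty))) = mk(g(mk(S,M)),g(node(empty,empty))).
Bind U := g(g(S)); no other remaining equation mentions U.
Decompose mk/2: g(mk(h(h(node(M,M))),6)) = g(mk(S,M)),  g(node(empty,empty)) = g(node(empty,empty)).
Decompose g/1: mk(h(h(node(M,M))),6) = mk(S,M).
Decompose mk/2: h(h(node(M,M))) = S,  6 = M.
Bind S := h(h(node(M,M))); no other remaining equation mentions S. Substituting into the earlier bindings gives R := g(h(h(node(M,M)))), U := g(g(h(h(node(M,M))))).
Bind M := 6; no other remaining equation mentions M. Substituting into the earlier bindings gives R := g(h(h(node(6,6)))), X1 := node(6,6), U := g(g(h(h(node(6,6))))), S := h(h(node(6,6))).
Delete trivial equation g(node(empty,empty)) = g(node(empty,empty)).
MGU = { R -> g(h(h(node(6,6)))), X1 -> node(6,6), U -> g(g(h(h(node(6,6))))), S -> h(h(node(6,6))), M -> 6 }, so S -> h(h(node(6,6))).

h(h(node(6,6)))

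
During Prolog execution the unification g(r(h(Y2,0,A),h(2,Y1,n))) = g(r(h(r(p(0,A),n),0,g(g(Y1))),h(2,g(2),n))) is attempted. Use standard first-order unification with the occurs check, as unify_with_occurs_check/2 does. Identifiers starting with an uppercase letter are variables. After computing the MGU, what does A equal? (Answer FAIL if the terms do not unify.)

Decompose g/1: r(h(Y2,0,A),h(2,Y1,n)) = r(h(r(p(0,A),n),0,g(g(Y1))),h(2,g(2),n)).
Decompose r/2: h(Y2,0,A) = h(r(p(0,A),n),0,g(g(Y1))),  h(2,Y1,n) = h(2,g(2),n).
Decompose h/3: Y2 = r(p(0,A),n),  0 = 0,  A = g(g(Y1)).
Bind Y2 := r(p(0,A),n); no other remaining equation mentions Y2.
Delete trivial equation 0 = 0.
Bind A := g(g(Y1)); no other remaining equation mentions A. Substituting into the earlier binding gives Y2 := r(p(0,g(g(Y1))),n).
Decompose h/3: 2 = 2,  Y1 = g(2),  n = n.
Delete trivial equation 2 = 2.
Bind Y1 := g(2); no other remaining equation mentions Y1. Substituting into the earlier bindings gives Y2 := r(p(0,g(g(g(2)))),n), A := g(g(g(2))).
Delete trivial equation n = n.
MGU = { Y2 ↦ r(p(0,g(g(g(2)))),n), A ↦ g(g(g(2))), Y1 ↦ g(2) }, so A ↦ g(g(g(2))).

g(g(g(2)))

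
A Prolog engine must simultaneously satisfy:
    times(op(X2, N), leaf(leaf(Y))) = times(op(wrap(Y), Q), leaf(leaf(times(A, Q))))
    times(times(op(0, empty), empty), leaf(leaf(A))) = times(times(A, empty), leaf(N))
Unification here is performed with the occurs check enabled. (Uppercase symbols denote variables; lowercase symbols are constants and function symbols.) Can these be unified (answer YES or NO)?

Decompose times/2: op(X2, N) = op(wrap(Y), Q),  leaf(leaf(Y)) = leaf(leaf(times(A, Q))).
Decompose op/2: X2 = wrap(Y),  N = Q.
Bind X2 := wrap(Y); no other remaining equation mentions X2.
Bind N := Q; substituting into the one remaining equation that mentions N gives: times(times(op(0, empty), empty), leaf(leaf(A))) = times(times(A, empty), leaf(Q)).
Decompose leaf/1: leaf(Y) = leaf(times(A, Q)).
Decompose leaf/1: Y = times(A, Q).
Bind Y := times(A, Q); no other remaining equation mentions Y. Substituting into the earlier binding gives X2 := wrap(times(A, Q)).
Decompose times/2: times(op(0, empty), empty) = times(A, empty),  leaf(leaf(A)) = leaf(Q).
Decompose times/2: op(0, empty) = A,  empty = empty.
Bind A := op(0, empty); substituting into the one remaining equation that mentions A gives: leaf(leaf(op(0, empty))) = leaf(Q). Substituting into the earlier bindings gives X2 := wrap(times(op(0, empty), Q)), Y := times(op(0, empty), Q).
Delete trivial equation empty = empty.
Decompose leaf/1: leaf(op(0, empty)) = Q.
Bind Q := leaf(op(0, empty)). Substituting into the earlier bindings gives X2 := wrap(times(op(0, empty), leaf(op(0, empty)))), N := leaf(op(0, empty)), Y := times(op(0, empty), leaf(op(0, empty))).
No equations remain and no clash or occurs-check failure arose, so a unifier exists.

YES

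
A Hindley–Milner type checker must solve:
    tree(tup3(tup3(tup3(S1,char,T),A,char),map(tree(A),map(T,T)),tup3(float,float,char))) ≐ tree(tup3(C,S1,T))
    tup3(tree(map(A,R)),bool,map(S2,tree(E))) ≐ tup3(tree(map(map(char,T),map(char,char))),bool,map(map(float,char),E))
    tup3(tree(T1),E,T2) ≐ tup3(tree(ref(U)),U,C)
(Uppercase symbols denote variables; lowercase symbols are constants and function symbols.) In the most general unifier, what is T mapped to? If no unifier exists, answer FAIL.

Decompose tree/1: tup3(tup3(tup3(S1,char,T),A,char),map(tree(A),map(T,T)),tup3(float,float,char)) ≐ tup3(C,S1,T).
Decompose tup3/3: tup3(tup3(S1,char,T),A,char) ≐ C,  map(tree(A),map(T,T)) ≐ S1,  tup3(float,float,char) ≐ T.
Bind C := tup3(tup3(S1,char,T),A,char); substituting into the one remaining equation that mentions C gives: tup3(tree(T1),E,T2) ≐ tup3(tree(ref(U)),U,tup3(tup3(S1,char,T),A,char)).
Bind S1 := map(tree(A),map(T,T)); substituting into the one remaining equation that mentions S1 gives: tup3(tree(T1),E,T2) ≐ tup3(tree(ref(U)),U,tup3(tup3(map(tree(A),map(T,T)),char,T),A,char)). Substituting into the earlier binding gives C := tup3(tup3(map(tree(A),map(T,T)),char,T),A,char).
Bind T := tup3(float,float,char); substituting into the remaining equations gives: tup3(tree(map(A,R)),bool,map(S2,tree(E))) ≐ tup3(tree(map(map(char,tup3(float,float,char)),map(char,char))),bool,map(map(float,char),E)),  tup3(tree(T1),E,T2) ≐ tup3(tree(ref(U)),U,tup3(tup3(map(tree(A),map(tup3(float,float,char),tup3(float,float,char))),char,tup3(float,float,char)),A,char)). Substituting into the earlier bindings gives C := tup3(tup3(map(tree(A),map(tup3(float,float,char),tup3(float,float,char))),char,tup3(float,float,char)),A,char), S1 := map(tree(A),map(tup3(float,float,char),tup3(float,float,char))).
Decompose tup3/3: tree(map(A,R)) ≐ tree(map(map(char,tup3(float,float,char)),map(char,char))),  bool ≐ bool,  map(S2,tree(E)) ≐ map(map(float,char),E).
Decompose tree/1: map(A,R) ≐ map(map(char,tup3(float,float,char)),map(char,char)).
Decompose map/2: A ≐ map(char,tup3(float,float,char)),  R ≐ map(char,char).
Bind A := map(char,tup3(float,float,char)); substituting into the one remaining equation that mentions A gives: tup3(tree(T1),E,T2) ≐ tup3(tree(ref(U)),U,tup3(tup3(map(tree(map(char,tup3(float,float,char))),map(tup3(float,float,char),tup3(float,float,char))),char,tup3(float,float,char)),map(char,tup3(float,float,char)),char)). Substituting into the earlier bindings gives C := tup3(tup3(map(tree(map(char,tup3(float,float,char))),map(tup3(float,float,char),tup3(float,float,char))),char,tup3(float,float,char)),map(char,tup3(float,float,char)),char), S1 := map(tree(map(char,tup3(float,float,char))),map(tup3(float,float,char),tup3(float,float,char))).
Bind R := map(char,char); no other remaining equation mentions R.
Delete trivial equation bool ≐ bool.
Decompose map/2: S2 ≐ map(float,char),  tree(E) ≐ E.
Bind S2 := map(float,char); no other remaining equation mentions S2.
Occurs check fails: E occurs in tree(E); the equation E ≐ tree(E) has no finite solution.

FAIL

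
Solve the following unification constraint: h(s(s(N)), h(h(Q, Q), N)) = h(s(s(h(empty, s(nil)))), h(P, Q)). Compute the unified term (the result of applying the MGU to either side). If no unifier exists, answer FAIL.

Decompose h/2: s(s(N)) = s(s(h(empty, s(nil)))),  h(h(Q, Q), N) = h(P, Q).
Decompose s/1: s(N) = s(h(empty, s(nil))).
Decompose s/1: N = h(empty, s(nil)).
Bind N := h(empty, s(nil)); substituting into the remaining equation gives: h(h(Q, Q), h(empty, s(nil))) = h(P, Q).
Decompose h/2: h(Q, Q) = P,  h(empty, s(nil)) = Q.
Bind P := h(Q, Q); no other remaining equation mentions P.
Bind Q := h(empty, s(nil)). Substituting into the earlier binding gives P := h(h(empty, s(nil)), h(empty, s(nil))).
Applying the MGU to either side gives h(s(s(h(empty, s(nil)))), h(h(h(empty, s(nil)), h(empty, s(nil))), h(empty, s(nil)))).

h(s(s(h(empty, s(nil)))), h(h(h(empty, s(nil)), h(empty, s(nil))), h(empty, s(nil))))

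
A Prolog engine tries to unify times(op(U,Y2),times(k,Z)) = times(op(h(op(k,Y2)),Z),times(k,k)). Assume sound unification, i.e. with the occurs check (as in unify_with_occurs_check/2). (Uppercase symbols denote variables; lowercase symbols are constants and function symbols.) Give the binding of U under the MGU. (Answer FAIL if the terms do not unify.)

Decompose times/2: op(U,Y2) = op(h(op(k,Y2)),Z),  times(k,Z) = times(k,k).
Decompose op/2: U = h(op(k,Y2)),  Y2 = Z.
Bind U := h(op(k,Y2)); no other remaining equation mentions U.
Bind Y2 := Z; no other remaining equation mentions Y2. Substituting into the earlier binding gives U := h(op(k,Z)).
Decompose times/2: k = k,  Z = k.
Delete trivial equation k = k.
Bind Z := k. Substituting into the earlier bindings gives U := h(op(k,k)), Y2 := k.
MGU = { U -> h(op(k,k)), Y2 -> k, Z -> k }, so U -> h(op(k,k)).

h(op(k,k))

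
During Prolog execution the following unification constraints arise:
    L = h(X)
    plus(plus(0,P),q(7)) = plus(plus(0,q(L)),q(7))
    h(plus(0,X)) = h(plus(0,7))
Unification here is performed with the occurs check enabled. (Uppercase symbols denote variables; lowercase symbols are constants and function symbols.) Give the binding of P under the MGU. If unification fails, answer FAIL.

q(h(7))

Bind L := h(X); substituting into the one remaining equation that mentions L gives: plus(plus(0,P),q(7)) = plus(plus(0,q(h(X))),q(7)).
Decompose plus/2: plus(0,P) = plus(0,q(h(X))),  q(7) = q(7).
Decompose plus/2: 0 = 0,  P = q(h(X)).
Delete trivial equation 0 = 0.
Bind P := q(h(X)); no other remaining equation mentions P.
Delete trivial equation q(7) = q(7).
Decompose h/1: plus(0,X) = plus(0,7).
Decompose plus/2: 0 = 0,  X = 7.
Delete trivial equation 0 = 0.
Bind X := 7. Substituting into the earlier bindings gives L := h(7), P := q(h(7)).
MGU = { L = h(7), P = q(h(7)), X = 7 }, so P = q(h(7)).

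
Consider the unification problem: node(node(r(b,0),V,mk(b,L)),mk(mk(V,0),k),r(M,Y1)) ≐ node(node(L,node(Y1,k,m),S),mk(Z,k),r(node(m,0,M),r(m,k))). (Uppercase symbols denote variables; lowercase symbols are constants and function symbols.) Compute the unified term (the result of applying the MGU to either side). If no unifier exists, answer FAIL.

FAIL

Decompose node/3: node(r(b,0),V,mk(b,L)) ≐ node(L,node(Y1,k,m),S),  mk(mk(V,0),k) ≐ mk(Z,k),  r(M,Y1) ≐ r(node(m,0,M),r(m,k)).
Decompose node/3: r(b,0) ≐ L,  V ≐ node(Y1,k,m),  mk(b,L) ≐ S.
Bind L := r(b,0); substituting into the one remaining equation that mentions L gives: mk(b,r(b,0)) ≐ S.
Bind V := node(Y1,k,m); substituting into the one remaining equation that mentions V gives: mk(mk(node(Y1,k,m),0),k) ≐ mk(Z,k).
Bind S := mk(b,r(b,0)); no other remaining equation mentions S.
Decompose mk/2: mk(node(Y1,k,m),0) ≐ Z,  k ≐ k.
Bind Z := mk(node(Y1,k,m),0); no other remaining equation mentions Z.
Delete trivial equation k ≐ k.
Decompose r/2: M ≐ node(m,0,M),  Y1 ≐ r(m,k).
Occurs check fails: M occurs in node(m,0,M); the equation M ≐ node(m,0,M) has no finite solution.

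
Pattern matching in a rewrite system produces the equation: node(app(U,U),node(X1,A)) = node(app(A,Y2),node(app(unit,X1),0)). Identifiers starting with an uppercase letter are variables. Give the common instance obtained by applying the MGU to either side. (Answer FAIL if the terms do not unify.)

Decompose node/2: app(U,U) = app(A,Y2),  node(X1,A) = node(app(unit,X1),0).
Decompose app/2: U = A,  U = Y2.
Bind U := A; substituting into the one remaining equation that mentions U gives: A = Y2.
Bind A := Y2; substituting into the remaining equation gives: node(X1,Y2) = node(app(unit,X1),0). Substituting into the earlier binding gives U := Y2.
Decompose node/2: X1 = app(unit,X1),  Y2 = 0.
Occurs check fails: X1 occurs in app(unit,X1); the equation X1 = app(unit,X1) has no finite solution.

FAIL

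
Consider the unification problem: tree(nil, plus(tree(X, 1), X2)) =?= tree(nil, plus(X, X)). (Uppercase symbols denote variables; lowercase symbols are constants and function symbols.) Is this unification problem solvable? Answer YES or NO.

Decompose tree/2: nil =?= nil,  plus(tree(X, 1), X2) =?= plus(X, X).
Delete trivial equation nil =?= nil.
Decompose plus/2: tree(X, 1) =?= X,  X2 =?= X.
Occurs check fails: X occurs in tree(X, 1); the equation X =?= tree(X, 1) has no finite solution.

NO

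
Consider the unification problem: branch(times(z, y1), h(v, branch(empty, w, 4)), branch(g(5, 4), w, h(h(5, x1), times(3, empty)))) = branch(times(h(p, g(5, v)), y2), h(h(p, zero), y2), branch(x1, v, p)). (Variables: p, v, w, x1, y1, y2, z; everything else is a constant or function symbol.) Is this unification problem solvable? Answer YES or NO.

YES

Decompose branch/3: times(z, y1) = times(h(p, g(5, v)), y2),  h(v, branch(empty, w, 4)) = h(h(p, zero), y2),  branch(g(5, 4), w, h(h(5, x1), times(3, empty))) = branch(x1, v, p).
Decompose times/2: z = h(p, g(5, v)),  y1 = y2.
Bind z := h(p, g(5, v)); no other remaining equation mentions z.
Bind y1 := y2; no other remaining equation mentions y1.
Decompose h/2: v = h(p, zero),  branch(empty, w, 4) = y2.
Bind v := h(p, zero); substituting into the one remaining equation that mentions v gives: branch(g(5, 4), w, h(h(5, x1), times(3, empty))) = branch(x1, h(p, zero), p). Substituting into the earlier binding gives z := h(p, g(5, h(p, zero))).
Bind y2 := branch(empty, w, 4); no other remaining equation mentions y2. Substituting into the earlier binding gives y1 := branch(empty, w, 4).
Decompose branch/3: g(5, 4) = x1,  w = h(p, zero),  h(h(5, x1), times(3, empty)) = p.
Bind x1 := g(5, 4); substituting into the one remaining equation that mentions x1 gives: h(h(5, g(5, 4)), times(3, empty)) = p.
Bind w := h(p, zero); no other remaining equation mentions w. Substituting into the earlier bindings gives y1 := branch(empty, h(p, zero), 4), y2 := branch(empty, h(p, zero), 4).
Bind p := h(h(5, g(5, 4)), times(3, empty)). Substituting into the earlier bindings gives z := h(h(h(5, g(5, 4)), times(3, empty)), g(5, h(h(h(5, g(5, 4)), times(3, empty)), zero))), y1 := branch(empty, h(h(h(5, g(5, 4)), times(3, empty)), zero), 4), v := h(h(h(5, g(5, 4)), times(3, empty)), zero), y2 := branch(empty, h(h(h(5, g(5, 4)), times(3, empty)), zero), 4), w := h(h(h(5, g(5, 4)), times(3, empty)), zero).
No equations remain and no clash or occurs-check failure arose, so a unifier exists.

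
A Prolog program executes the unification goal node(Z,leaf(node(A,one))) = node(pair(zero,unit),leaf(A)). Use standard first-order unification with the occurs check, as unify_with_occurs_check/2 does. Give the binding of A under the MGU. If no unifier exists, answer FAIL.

FAIL

Decompose node/2: Z = pair(zero,unit),  leaf(node(A,one)) = leaf(A).
Bind Z := pair(zero,unit); no other remaining equation mentions Z.
Decompose leaf/1: node(A,one) = A.
Occurs check fails: A occurs in node(A,one); the equation A = node(A,one) has no finite solution.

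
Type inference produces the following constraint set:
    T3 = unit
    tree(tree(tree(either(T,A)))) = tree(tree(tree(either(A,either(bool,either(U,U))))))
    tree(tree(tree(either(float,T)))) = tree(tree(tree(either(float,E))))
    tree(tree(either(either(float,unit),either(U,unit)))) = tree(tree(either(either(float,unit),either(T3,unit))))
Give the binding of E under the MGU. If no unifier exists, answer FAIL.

either(bool,either(unit,unit))

Bind T3 := unit; substituting into the one remaining equation that mentions T3 gives: tree(tree(either(either(float,unit),either(U,unit)))) = tree(tree(either(either(float,unit),either(unit,unit)))).
Decompose tree/1: tree(tree(either(T,A))) = tree(tree(either(A,either(bool,either(U,U))))).
Decompose tree/1: tree(either(T,A)) = tree(either(A,either(bool,either(U,U)))).
Decompose tree/1: either(T,A) = either(A,either(bool,either(U,U))).
Decompose either/2: T = A,  A = either(bool,either(U,U)).
Bind T := A; substituting into the one remaining equation that mentions T gives: tree(tree(tree(either(float,A)))) = tree(tree(tree(either(float,E)))).
Bind A := either(bool,either(U,U)); substituting into the one remaining equation that mentions A gives: tree(tree(tree(either(float,either(bool,either(U,U)))))) = tree(tree(tree(either(float,E)))). Substituting into the earlier binding gives T := either(bool,either(U,U)).
Decompose tree/1: tree(tree(either(float,either(bool,either(U,U))))) = tree(tree(either(float,E))).
Decompose tree/1: tree(either(float,either(bool,either(U,U)))) = tree(either(float,E)).
Decompose tree/1: either(float,either(bool,either(U,U))) = either(float,E).
Decompose either/2: float = float,  either(bool,either(U,U)) = E.
Delete trivial equation float = float.
Bind E := either(bool,either(U,U)); no other remaining equation mentions E.
Decompose tree/1: tree(either(either(float,unit),either(U,unit))) = tree(either(either(float,unit),either(unit,unit))).
Decompose tree/1: either(either(float,unit),either(U,unit)) = either(either(float,unit),either(unit,unit)).
Decompose either/2: either(float,unit) = either(float,unit),  either(U,unit) = either(unit,unit).
Delete trivial equation either(float,unit) = either(float,unit).
Decompose either/2: U = unit,  unit = unit.
Bind U := unit; no other remaining equation mentions U. Substituting into the earlier bindings gives T := either(bool,either(unit,unit)), A := either(bool,either(unit,unit)), E := either(bool,either(unit,unit)).
Delete trivial equation unit = unit.
MGU = { T3 -> unit, T -> either(bool,either(unit,unit)), A -> either(bool,either(unit,unit)), E -> either(bool,either(unit,unit)), U -> unit }, so E -> either(bool,either(unit,unit)).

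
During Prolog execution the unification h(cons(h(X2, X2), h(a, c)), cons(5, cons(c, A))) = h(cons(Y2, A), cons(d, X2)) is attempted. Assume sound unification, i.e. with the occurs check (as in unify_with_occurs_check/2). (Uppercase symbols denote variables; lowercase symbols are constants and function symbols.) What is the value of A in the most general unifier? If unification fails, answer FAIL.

FAIL

Decompose h/2: cons(h(X2, X2), h(a, c)) = cons(Y2, A),  cons(5, cons(c, A)) = cons(d, X2).
Decompose cons/2: h(X2, X2) = Y2,  h(a, c) = A.
Bind Y2 := h(X2, X2); no other remaining equation mentions Y2.
Bind A := h(a, c); substituting into the remaining equation gives: cons(5, cons(c, h(a, c))) = cons(d, X2).
Decompose cons/2: 5 = d,  cons(c, h(a, c)) = X2.
Clash: constants 5 and d differ; no unifier exists.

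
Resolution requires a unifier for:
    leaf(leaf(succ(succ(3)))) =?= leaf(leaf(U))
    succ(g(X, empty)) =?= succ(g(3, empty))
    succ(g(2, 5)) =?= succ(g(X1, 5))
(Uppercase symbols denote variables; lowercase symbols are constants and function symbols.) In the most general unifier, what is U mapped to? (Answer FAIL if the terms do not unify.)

Decompose leaf/1: leaf(succ(succ(3))) =?= leaf(U).
Decompose leaf/1: succ(succ(3)) =?= U.
Bind U := succ(succ(3)); no other remaining equation mentions U.
Decompose succ/1: g(X, empty) =?= g(3, empty).
Decompose g/2: X =?= 3,  empty =?= empty.
Bind X := 3; no other remaining equation mentions X.
Delete trivial equation empty =?= empty.
Decompose succ/1: g(2, 5) =?= g(X1, 5).
Decompose g/2: 2 =?= X1,  5 =?= 5.
Bind X1 := 2; no other remaining equation mentions X1.
Delete trivial equation 5 =?= 5.
MGU = { U -> succ(succ(3)), X -> 3, X1 -> 2 }, so U -> succ(succ(3)).

succ(succ(3))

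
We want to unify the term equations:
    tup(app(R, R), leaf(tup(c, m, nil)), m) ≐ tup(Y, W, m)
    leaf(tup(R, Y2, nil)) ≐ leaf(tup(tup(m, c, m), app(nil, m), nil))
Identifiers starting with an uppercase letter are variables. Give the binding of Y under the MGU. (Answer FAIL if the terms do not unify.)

Decompose tup/3: app(R, R) ≐ Y,  leaf(tup(c, m, nil)) ≐ W,  m ≐ m.
Bind Y := app(R, R); no other remaining equation mentions Y.
Bind W := leaf(tup(c, m, nil)); no other remaining equation mentions W.
Delete trivial equation m ≐ m.
Decompose leaf/1: tup(R, Y2, nil) ≐ tup(tup(m, c, m), app(nil, m), nil).
Decompose tup/3: R ≐ tup(m, c, m),  Y2 ≐ app(nil, m),  nil ≐ nil.
Bind R := tup(m, c, m); no other remaining equation mentions R. Substituting into the earlier binding gives Y := app(tup(m, c, m), tup(m, c, m)).
Bind Y2 := app(nil, m); no other remaining equation mentions Y2.
Delete trivial equation nil ≐ nil.
MGU = { Y ↦ app(tup(m, c, m), tup(m, c, m)), W ↦ leaf(tup(c, m, nil)), R ↦ tup(m, c, m), Y2 ↦ app(nil, m) }, so Y ↦ app(tup(m, c, m), tup(m, c, m)).

app(tup(m, c, m), tup(m, c, m))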